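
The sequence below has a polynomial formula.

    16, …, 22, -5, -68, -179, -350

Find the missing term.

Using the last 5 terms:
Δ: -27, -63, -111, -171
Δ²: -36, -48, -60
Δ³: -12, -12
Constant third difference = -12.
Extend backward: -36 + 12 = -24;  -27 + 24 = -3;  22 + 3 = 25

25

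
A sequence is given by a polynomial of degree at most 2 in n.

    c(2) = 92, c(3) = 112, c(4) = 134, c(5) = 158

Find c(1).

Δ: 20  22  24
Δ²: 2  2
The second differences are constant at 2.
Work back: 20 − 2 = 18;  92 − 18 = 74

74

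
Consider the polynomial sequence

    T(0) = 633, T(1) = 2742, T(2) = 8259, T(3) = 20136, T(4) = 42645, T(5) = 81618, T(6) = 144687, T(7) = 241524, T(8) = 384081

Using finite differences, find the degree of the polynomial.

5

Δ: 2109, 5517, 11877, 22509, 38973, 63069, 96837, 142557
Δ²: 3408, 6360, 10632, 16464, 24096, 33768, 45720
Δ³: 2952, 4272, 5832, 7632, 9672, 11952
Δ⁴: 1320, 1560, 1800, 2040, 2280
Δ⁵: 240, 240, 240, 240
The fifth differences are constant, so the polynomial has degree 5.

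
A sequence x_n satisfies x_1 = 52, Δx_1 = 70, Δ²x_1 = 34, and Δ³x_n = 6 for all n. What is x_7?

1102

Build the table forward from the leading diagonal:
Third differences: 6, 6, 6, 6, 6, 6, 6
Second differences: 34, 40, 46, 52, 58, 64, 70
First differences: 70, 104, 144, 190, 242, 300, 364
x: 52, 122, 226, 370, 560, 802, 1102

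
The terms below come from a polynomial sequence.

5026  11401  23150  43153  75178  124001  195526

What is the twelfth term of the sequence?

1194401

D1: 6375, 11749, 20003, 32025, 48823, 71525
D2: 5374, 8254, 12022, 16798, 22702
D3: 2880, 3768, 4776, 5904
D4: 888, 1008, 1128
D5: 120, 120
Constant fifth difference = 120, so extend:
1128 + 120 = 1248;  5904 + 1248 = 7152;  22702 + 7152 = 29854;  71525 + 29854 = 101379;  195526 + 101379 = 296905
1248 + 120 = 1368;  7152 + 1368 = 8520;  29854 + 8520 = 38374;  101379 + 38374 = 139753;  296905 + 139753 = 436658
1368 + 120 = 1488;  8520 + 1488 = 10008;  38374 + 10008 = 48382;  139753 + 48382 = 188135;  436658 + 188135 = 624793
1488 + 120 = 1608;  10008 + 1608 = 11616;  48382 + 11616 = 59998;  188135 + 59998 = 248133;  624793 + 248133 = 872926
1608 + 120 = 1728;  11616 + 1728 = 13344;  59998 + 13344 = 73342;  248133 + 73342 = 321475;  872926 + 321475 = 1194401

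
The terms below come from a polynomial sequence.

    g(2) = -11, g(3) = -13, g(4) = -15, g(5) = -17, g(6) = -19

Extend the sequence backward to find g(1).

First differences: -2, -2, -2, -2
The first differences are constant at -2.
Work back: -11 + 2 = -9

-9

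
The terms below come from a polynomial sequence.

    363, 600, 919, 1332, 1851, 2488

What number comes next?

First differences: 237, 319, 413, 519, 637
Second differences: 82, 94, 106, 118
Third differences: 12, 12, 12
The third differences are constant (12).
118 + 12 = 130;  637 + 130 = 767;  2488 + 767 = 3255

3255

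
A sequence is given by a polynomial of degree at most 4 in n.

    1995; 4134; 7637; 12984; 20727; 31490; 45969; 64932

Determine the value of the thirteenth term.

258927

2139, 3503, 5347, 7743, 10763, 14479, 18963
1364, 1844, 2396, 3020, 3716, 4484
480, 552, 624, 696, 768
72, 72, 72, 72
Constant fourth difference = 72, so extend:
768 + 72 = 840;  4484 + 840 = 5324;  18963 + 5324 = 24287;  64932 + 24287 = 89219
840 + 72 = 912;  5324 + 912 = 6236;  24287 + 6236 = 30523;  89219 + 30523 = 119742
912 + 72 = 984;  6236 + 984 = 7220;  30523 + 7220 = 37743;  119742 + 37743 = 157485
984 + 72 = 1056;  7220 + 1056 = 8276;  37743 + 8276 = 46019;  157485 + 46019 = 203504
1056 + 72 = 1128;  8276 + 1128 = 9404;  46019 + 9404 = 55423;  203504 + 55423 = 258927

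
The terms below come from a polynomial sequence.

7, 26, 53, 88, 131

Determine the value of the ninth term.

D1: 19, 27, 35, 43
D2: 8, 8, 8
Second differences constant at 8.
43 + 8 = 51;  131 + 51 = 182
51 + 8 = 59;  182 + 59 = 241
59 + 8 = 67;  241 + 67 = 308
67 + 8 = 75;  308 + 75 = 383

383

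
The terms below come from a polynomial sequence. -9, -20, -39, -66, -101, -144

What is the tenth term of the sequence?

Δ: -11, -19, -27, -35, -43
Δ²: -8, -8, -8, -8
The second differences are constant (-8).
-43 − 8 = -51;  -144 − 51 = -195
-51 − 8 = -59;  -195 − 59 = -254
-59 − 8 = -67;  -254 − 67 = -321
-67 − 8 = -75;  -321 − 75 = -396

-396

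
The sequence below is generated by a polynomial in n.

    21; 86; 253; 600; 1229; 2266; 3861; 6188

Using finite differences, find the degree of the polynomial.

D1: 65, 167, 347, 629, 1037, 1595, 2327
D2: 102, 180, 282, 408, 558, 732
D3: 78, 102, 126, 150, 174
D4: 24, 24, 24, 24
The fourth differences are constant, so the polynomial has degree 4.

4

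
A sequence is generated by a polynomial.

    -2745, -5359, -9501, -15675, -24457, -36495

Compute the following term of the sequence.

-52509

D1: -2614, -4142, -6174, -8782, -12038
D2: -1528, -2032, -2608, -3256
D3: -504, -576, -648
D4: -72, -72
Fourth differences constant at -72.
-648 − 72 = -720;  -3256 − 720 = -3976;  -12038 − 3976 = -16014;  -36495 − 16014 = -52509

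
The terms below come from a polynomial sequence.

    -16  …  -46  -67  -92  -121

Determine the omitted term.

Using the last 4 terms:
D1: -21  -25  -29
D2: -4  -4
Constant second difference = -4.
Extend backward: -21 + 4 = -17;  -46 + 17 = -29

-29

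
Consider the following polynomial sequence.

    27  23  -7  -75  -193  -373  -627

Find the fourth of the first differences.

-118

D1: -4, -30, -68, -118, -180, -254
D2: -26, -38, -50, -62, -74
D3: -12, -12, -12, -12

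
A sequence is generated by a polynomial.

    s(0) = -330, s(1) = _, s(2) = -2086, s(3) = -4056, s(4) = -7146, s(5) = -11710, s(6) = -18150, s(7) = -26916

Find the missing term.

-930

Using the last 6 terms:
First differences: -1970, -3090, -4564, -6440, -8766
Second differences: -1120, -1474, -1876, -2326
Third differences: -354, -402, -450
Fourth differences: -48, -48
Constant fourth difference = -48.
Extend backward: -354 + 48 = -306;  -1120 + 306 = -814;  -1970 + 814 = -1156;  -2086 + 1156 = -930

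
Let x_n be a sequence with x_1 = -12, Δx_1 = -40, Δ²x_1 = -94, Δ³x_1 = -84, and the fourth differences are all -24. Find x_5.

-1096

Build the table forward from the leading diagonal:
D4: -24  -24  -24  -24  -24
D3: -84  -108  -132  -156  -180
D2: -94  -178  -286  -418  -574
D1: -40  -134  -312  -598  -1016
x: -12  -52  -186  -498  -1096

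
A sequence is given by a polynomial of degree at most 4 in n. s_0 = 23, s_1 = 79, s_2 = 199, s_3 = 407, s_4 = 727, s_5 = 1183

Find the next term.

First differences: 56 , 120 , 208 , 320 , 456
Second differences: 64 , 88 , 112 , 136
Third differences: 24 , 24 , 24
The third differences are constant (24).
136 + 24 = 160;  456 + 160 = 616;  1183 + 616 = 1799

1799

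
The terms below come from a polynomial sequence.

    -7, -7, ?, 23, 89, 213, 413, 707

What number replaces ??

Using the last 5 terms:
Δ: 66  124  200  294
Δ²: 58  76  94
Δ³: 18  18
Constant third difference = 18.
Extend backward: 58 − 18 = 40;  66 − 40 = 26;  23 − 26 = -3

-3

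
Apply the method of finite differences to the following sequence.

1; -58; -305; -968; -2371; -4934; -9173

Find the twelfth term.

D1: -59, -247, -663, -1403, -2563, -4239
D2: -188, -416, -740, -1160, -1676
D3: -228, -324, -420, -516
D4: -96, -96, -96
The fourth differences are constant (-96).
-516 − 96 = -612;  -1676 − 612 = -2288;  -4239 − 2288 = -6527;  -9173 − 6527 = -15700
-612 − 96 = -708;  -2288 − 708 = -2996;  -6527 − 2996 = -9523;  -15700 − 9523 = -25223
-708 − 96 = -804;  -2996 − 804 = -3800;  -9523 − 3800 = -13323;  -25223 − 13323 = -38546
-804 − 96 = -900;  -3800 − 900 = -4700;  -13323 − 4700 = -18023;  -38546 − 18023 = -56569
-900 − 96 = -996;  -4700 − 996 = -5696;  -18023 − 5696 = -23719;  -56569 − 23719 = -80288

-80288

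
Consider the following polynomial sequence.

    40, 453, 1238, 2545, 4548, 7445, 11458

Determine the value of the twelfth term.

57713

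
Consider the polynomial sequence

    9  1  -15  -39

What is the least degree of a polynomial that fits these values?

2

First differences: -8, -16, -24
Second differences: -8, -8
The second differences are constant, so the polynomial has degree 2.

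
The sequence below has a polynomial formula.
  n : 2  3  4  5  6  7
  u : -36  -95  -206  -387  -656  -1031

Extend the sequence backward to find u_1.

-11

First differences: -59, -111, -181, -269, -375
Second differences: -52, -70, -88, -106
Third differences: -18, -18, -18
The third differences are constant at -18.
Work back: -52 + 18 = -34;  -59 + 34 = -25;  -36 + 25 = -11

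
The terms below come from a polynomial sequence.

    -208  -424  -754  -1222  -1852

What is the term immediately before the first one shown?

First differences: -216, -330, -468, -630
Second differences: -114, -138, -162
Third differences: -24, -24
The third differences are constant at -24.
Work back: -114 + 24 = -90;  -216 + 90 = -126;  -208 + 126 = -82

-82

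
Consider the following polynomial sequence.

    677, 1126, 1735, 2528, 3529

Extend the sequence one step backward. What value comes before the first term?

First differences: 449  609  793  1001
Second differences: 160  184  208
Third differences: 24  24
The third differences are constant at 24.
Work back: 160 − 24 = 136;  449 − 136 = 313;  677 − 313 = 364

364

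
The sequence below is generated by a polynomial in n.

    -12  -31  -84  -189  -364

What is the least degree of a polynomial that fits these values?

Δ: -19, -53, -105, -175
Δ²: -34, -52, -70
Δ³: -18, -18
The third differences are constant, so the polynomial has degree 3.

3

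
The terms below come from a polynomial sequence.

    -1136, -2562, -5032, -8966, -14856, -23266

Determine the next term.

Δ: -1426  -2470  -3934  -5890  -8410
Δ²: -1044  -1464  -1956  -2520
Δ³: -420  -492  -564
Δ⁴: -72  -72
Fourth differences constant at -72.
-564 − 72 = -636;  -2520 − 636 = -3156;  -8410 − 3156 = -11566;  -23266 − 11566 = -34832

-34832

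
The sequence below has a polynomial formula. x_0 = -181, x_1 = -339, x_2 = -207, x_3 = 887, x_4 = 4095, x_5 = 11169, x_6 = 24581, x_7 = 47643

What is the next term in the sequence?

84627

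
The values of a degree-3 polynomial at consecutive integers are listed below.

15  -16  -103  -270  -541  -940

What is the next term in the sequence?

-1491

-31, -87, -167, -271, -399
-56, -80, -104, -128
-24, -24, -24
Third differences constant at -24.
-128 − 24 = -152;  -399 − 152 = -551;  -940 − 551 = -1491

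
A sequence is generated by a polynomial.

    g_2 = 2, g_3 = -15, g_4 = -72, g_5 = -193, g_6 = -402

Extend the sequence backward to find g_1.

-17  -57  -121  -209
-40  -64  -88
-24  -24
The third differences are constant at -24.
Work back: -40 + 24 = -16;  -17 + 16 = -1;  2 + 1 = 3

3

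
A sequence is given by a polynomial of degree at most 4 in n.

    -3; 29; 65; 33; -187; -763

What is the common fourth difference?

-48

First differences: 32, 36, -32, -220, -576
Second differences: 4, -68, -188, -356
Third differences: -72, -120, -168
Fourth differences: -48, -48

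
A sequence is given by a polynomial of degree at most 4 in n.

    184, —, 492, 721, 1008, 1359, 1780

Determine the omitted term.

315

Using the last 5 terms:
First differences: 229, 287, 351, 421
Second differences: 58, 64, 70
Third differences: 6, 6
Constant third difference = 6.
Extend backward: 58 − 6 = 52;  229 − 52 = 177;  492 − 177 = 315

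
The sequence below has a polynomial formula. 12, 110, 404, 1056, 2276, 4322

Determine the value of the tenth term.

D1: 98  294  652  1220  2046
D2: 196  358  568  826
D3: 162  210  258
D4: 48  48
The fourth differences are constant (48).
258 + 48 = 306;  826 + 306 = 1132;  2046 + 1132 = 3178;  4322 + 3178 = 7500
306 + 48 = 354;  1132 + 354 = 1486;  3178 + 1486 = 4664;  7500 + 4664 = 12164
354 + 48 = 402;  1486 + 402 = 1888;  4664 + 1888 = 6552;  12164 + 6552 = 18716
402 + 48 = 450;  1888 + 450 = 2338;  6552 + 2338 = 8890;  18716 + 8890 = 27606

27606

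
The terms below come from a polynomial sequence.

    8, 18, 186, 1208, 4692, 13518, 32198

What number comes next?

67236

First differences: 10  168  1022  3484  8826  18680
Second differences: 158  854  2462  5342  9854
Third differences: 696  1608  2880  4512
Fourth differences: 912  1272  1632
Fifth differences: 360  360
Constant fifth difference = 360, so extend:
1632 + 360 = 1992;  4512 + 1992 = 6504;  9854 + 6504 = 16358;  18680 + 16358 = 35038;  32198 + 35038 = 67236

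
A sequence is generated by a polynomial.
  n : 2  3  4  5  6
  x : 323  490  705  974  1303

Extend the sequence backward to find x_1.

First differences: 167  215  269  329
Second differences: 48  54  60
Third differences: 6  6
The third differences are constant at 6.
Work back: 48 − 6 = 42;  167 − 42 = 125;  323 − 125 = 198

198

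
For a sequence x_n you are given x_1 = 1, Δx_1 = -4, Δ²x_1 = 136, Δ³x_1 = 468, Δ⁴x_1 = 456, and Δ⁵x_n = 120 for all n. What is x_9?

68625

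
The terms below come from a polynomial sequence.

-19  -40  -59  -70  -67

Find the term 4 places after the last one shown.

205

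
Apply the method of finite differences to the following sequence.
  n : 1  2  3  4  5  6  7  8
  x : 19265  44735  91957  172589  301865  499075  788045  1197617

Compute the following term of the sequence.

Δ: 25470, 47222, 80632, 129276, 197210, 288970, 409572
Δ²: 21752, 33410, 48644, 67934, 91760, 120602
Δ³: 11658, 15234, 19290, 23826, 28842
Δ⁴: 3576, 4056, 4536, 5016
Δ⁵: 480, 480, 480
Fifth differences constant at 480.
5016 + 480 = 5496;  28842 + 5496 = 34338;  120602 + 34338 = 154940;  409572 + 154940 = 564512;  1197617 + 564512 = 1762129

1762129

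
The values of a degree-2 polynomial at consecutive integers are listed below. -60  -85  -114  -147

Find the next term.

-25  -29  -33
-4  -4
Second differences constant at -4.
-33 − 4 = -37;  -147 − 37 = -184

-184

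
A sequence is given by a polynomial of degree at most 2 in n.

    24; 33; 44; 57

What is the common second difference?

First differences: 9, 11, 13
Second differences: 2, 2

2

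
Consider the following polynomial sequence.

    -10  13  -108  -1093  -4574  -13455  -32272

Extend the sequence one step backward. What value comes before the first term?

-9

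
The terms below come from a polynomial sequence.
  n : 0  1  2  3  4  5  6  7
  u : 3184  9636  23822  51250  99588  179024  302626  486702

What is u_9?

6452  14186  27428  48338  79436  123602  184076
7734  13242  20910  31098  44166  60474
5508  7668  10188  13068  16308
2160  2520  2880  3240
360  360  360
Fifth differences constant at 360.
3240 + 360 = 3600;  16308 + 3600 = 19908;  60474 + 19908 = 80382;  184076 + 80382 = 264458;  486702 + 264458 = 751160
3600 + 360 = 3960;  19908 + 3960 = 23868;  80382 + 23868 = 104250;  264458 + 104250 = 368708;  751160 + 368708 = 1119868

1119868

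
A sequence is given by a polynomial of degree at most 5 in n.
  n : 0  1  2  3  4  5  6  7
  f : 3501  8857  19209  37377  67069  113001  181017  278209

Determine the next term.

413037

Δ: 5356  10352  18168  29692  45932  68016  97192
Δ²: 4996  7816  11524  16240  22084  29176
Δ³: 2820  3708  4716  5844  7092
Δ⁴: 888  1008  1128  1248
Δ⁵: 120  120  120
Fifth differences constant at 120.
1248 + 120 = 1368;  7092 + 1368 = 8460;  29176 + 8460 = 37636;  97192 + 37636 = 134828;  278209 + 134828 = 413037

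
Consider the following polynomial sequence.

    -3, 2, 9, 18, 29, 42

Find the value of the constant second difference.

D1: 5, 7, 9, 11, 13
D2: 2, 2, 2, 2

2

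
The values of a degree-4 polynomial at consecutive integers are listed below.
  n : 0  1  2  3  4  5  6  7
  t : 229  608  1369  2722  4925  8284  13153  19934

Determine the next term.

379  761  1353  2203  3359  4869  6781
382  592  850  1156  1510  1912
210  258  306  354  402
48  48  48  48
Fourth differences constant at 48.
402 + 48 = 450;  1912 + 450 = 2362;  6781 + 2362 = 9143;  19934 + 9143 = 29077

29077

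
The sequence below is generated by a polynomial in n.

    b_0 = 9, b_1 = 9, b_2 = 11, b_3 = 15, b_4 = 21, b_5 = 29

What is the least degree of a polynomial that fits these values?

2

Δ: 0, 2, 4, 6, 8
Δ²: 2, 2, 2, 2
The second differences are constant, so the polynomial has degree 2.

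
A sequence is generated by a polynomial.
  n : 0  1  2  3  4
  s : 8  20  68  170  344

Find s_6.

980

First differences: 12 , 48 , 102 , 174
Second differences: 36 , 54 , 72
Third differences: 18 , 18
Third differences constant at 18.
72 + 18 = 90;  174 + 90 = 264;  344 + 264 = 608
90 + 18 = 108;  264 + 108 = 372;  608 + 372 = 980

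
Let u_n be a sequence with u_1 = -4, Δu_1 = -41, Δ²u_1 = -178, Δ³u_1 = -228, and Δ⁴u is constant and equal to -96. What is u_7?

Build the table forward from the leading diagonal:
D4: -96, -96, -96, -96, -96, -96, -96
D3: -228, -324, -420, -516, -612, -708, -804
D2: -178, -406, -730, -1150, -1666, -2278, -2986
D1: -41, -219, -625, -1355, -2505, -4171, -6449
u: -4, -45, -264, -889, -2244, -4749, -8920

-8920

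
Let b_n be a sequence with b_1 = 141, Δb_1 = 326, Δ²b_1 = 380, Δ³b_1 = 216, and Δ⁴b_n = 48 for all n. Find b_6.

7971

Build the table forward from the leading diagonal:
Δ⁴: 48, 48, 48, 48, 48, 48
Δ³: 216, 264, 312, 360, 408, 456
Δ²: 380, 596, 860, 1172, 1532, 1940
Δ: 326, 706, 1302, 2162, 3334, 4866
b: 141, 467, 1173, 2475, 4637, 7971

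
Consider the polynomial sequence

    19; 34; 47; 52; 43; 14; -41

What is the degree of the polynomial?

3

D1: 15, 13, 5, -9, -29, -55
D2: -2, -8, -14, -20, -26
D3: -6, -6, -6, -6
The third differences are constant, so the polynomial has degree 3.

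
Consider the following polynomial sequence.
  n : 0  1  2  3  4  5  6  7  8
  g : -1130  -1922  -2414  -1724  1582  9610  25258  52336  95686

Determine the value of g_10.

256450

First differences: -792, -492, 690, 3306, 8028, 15648, 27078, 43350
Second differences: 300, 1182, 2616, 4722, 7620, 11430, 16272
Third differences: 882, 1434, 2106, 2898, 3810, 4842
Fourth differences: 552, 672, 792, 912, 1032
Fifth differences: 120, 120, 120, 120
The fifth differences are constant (120).
1032 + 120 = 1152;  4842 + 1152 = 5994;  16272 + 5994 = 22266;  43350 + 22266 = 65616;  95686 + 65616 = 161302
1152 + 120 = 1272;  5994 + 1272 = 7266;  22266 + 7266 = 29532;  65616 + 29532 = 95148;  161302 + 95148 = 256450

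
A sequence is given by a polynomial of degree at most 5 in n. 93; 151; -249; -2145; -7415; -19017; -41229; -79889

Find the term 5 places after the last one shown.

Δ: 58, -400, -1896, -5270, -11602, -22212, -38660
Δ²: -458, -1496, -3374, -6332, -10610, -16448
Δ³: -1038, -1878, -2958, -4278, -5838
Δ⁴: -840, -1080, -1320, -1560
Δ⁵: -240, -240, -240
Fifth differences constant at -240.
-1560 − 240 = -1800;  -5838 − 1800 = -7638;  -16448 − 7638 = -24086;  -38660 − 24086 = -62746;  -79889 − 62746 = -142635
-1800 − 240 = -2040;  -7638 − 2040 = -9678;  -24086 − 9678 = -33764;  -62746 − 33764 = -96510;  -142635 − 96510 = -239145
-2040 − 240 = -2280;  -9678 − 2280 = -11958;  -33764 − 11958 = -45722;  -96510 − 45722 = -142232;  -239145 − 142232 = -381377
-2280 − 240 = -2520;  -11958 − 2520 = -14478;  -45722 − 14478 = -60200;  -142232 − 60200 = -202432;  -381377 − 202432 = -583809
-2520 − 240 = -2760;  -14478 − 2760 = -17238;  -60200 − 17238 = -77438;  -202432 − 77438 = -279870;  -583809 − 279870 = -863679

-863679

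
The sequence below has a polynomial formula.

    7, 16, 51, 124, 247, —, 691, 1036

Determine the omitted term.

432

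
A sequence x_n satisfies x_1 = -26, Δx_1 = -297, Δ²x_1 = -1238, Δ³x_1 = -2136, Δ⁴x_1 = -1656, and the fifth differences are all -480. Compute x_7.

-90818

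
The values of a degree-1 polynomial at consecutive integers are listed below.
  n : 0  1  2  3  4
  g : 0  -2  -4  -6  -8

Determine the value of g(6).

-12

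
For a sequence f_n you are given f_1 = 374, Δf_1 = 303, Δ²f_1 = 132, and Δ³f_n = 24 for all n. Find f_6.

3449

Build the table forward from the leading diagonal:
Third differences: 24  24  24  24  24  24
Second differences: 132  156  180  204  228  252
First differences: 303  435  591  771  975  1203
f: 374  677  1112  1703  2474  3449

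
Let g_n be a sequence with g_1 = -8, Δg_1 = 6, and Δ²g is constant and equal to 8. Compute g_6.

Build the table forward from the leading diagonal:
Δ²: 8  8  8  8  8  8
Δ: 6  14  22  30  38  46
g: -8  -2  12  34  64  102

102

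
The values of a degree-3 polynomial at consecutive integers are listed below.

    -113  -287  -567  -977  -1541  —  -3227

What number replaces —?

Using the first 5 terms:
First differences: -174, -280, -410, -564
Second differences: -106, -130, -154
Third differences: -24, -24
Constant third difference = -24.
Extend forward: -154 − 24 = -178;  -564 − 178 = -742;  -1541 − 742 = -2283

-2283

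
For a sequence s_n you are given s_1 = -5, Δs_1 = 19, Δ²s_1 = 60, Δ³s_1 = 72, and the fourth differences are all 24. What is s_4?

304

Build the table forward from the leading diagonal:
Fourth differences: 24, 24, 24, 24
Third differences: 72, 96, 120, 144
Second differences: 60, 132, 228, 348
First differences: 19, 79, 211, 439
s: -5, 14, 93, 304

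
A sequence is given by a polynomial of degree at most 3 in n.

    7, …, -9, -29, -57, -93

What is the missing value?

3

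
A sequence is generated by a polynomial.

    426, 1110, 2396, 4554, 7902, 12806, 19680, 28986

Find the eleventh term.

76836

684, 1286, 2158, 3348, 4904, 6874, 9306
602, 872, 1190, 1556, 1970, 2432
270, 318, 366, 414, 462
48, 48, 48, 48
Constant fourth difference = 48, so extend:
462 + 48 = 510;  2432 + 510 = 2942;  9306 + 2942 = 12248;  28986 + 12248 = 41234
510 + 48 = 558;  2942 + 558 = 3500;  12248 + 3500 = 15748;  41234 + 15748 = 56982
558 + 48 = 606;  3500 + 606 = 4106;  15748 + 4106 = 19854;  56982 + 19854 = 76836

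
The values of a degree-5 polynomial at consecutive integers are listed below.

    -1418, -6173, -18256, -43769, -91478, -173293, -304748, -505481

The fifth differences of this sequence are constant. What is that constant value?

-480

Δ: -4755, -12083, -25513, -47709, -81815, -131455, -200733
Δ²: -7328, -13430, -22196, -34106, -49640, -69278
Δ³: -6102, -8766, -11910, -15534, -19638
Δ⁴: -2664, -3144, -3624, -4104
Δ⁵: -480, -480, -480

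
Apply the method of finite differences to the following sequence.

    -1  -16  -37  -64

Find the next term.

-97

Δ: -15 , -21 , -27
Δ²: -6 , -6
Second differences constant at -6.
-27 − 6 = -33;  -64 − 33 = -97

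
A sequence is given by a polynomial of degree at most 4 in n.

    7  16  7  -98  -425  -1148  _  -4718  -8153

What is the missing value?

-2489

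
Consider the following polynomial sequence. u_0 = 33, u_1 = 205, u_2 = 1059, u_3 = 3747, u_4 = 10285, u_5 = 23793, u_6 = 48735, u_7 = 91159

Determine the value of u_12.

918309

Δ: 172, 854, 2688, 6538, 13508, 24942, 42424
Δ²: 682, 1834, 3850, 6970, 11434, 17482
Δ³: 1152, 2016, 3120, 4464, 6048
Δ⁴: 864, 1104, 1344, 1584
Δ⁵: 240, 240, 240
The fifth differences are constant (240).
1584 + 240 = 1824;  6048 + 1824 = 7872;  17482 + 7872 = 25354;  42424 + 25354 = 67778;  91159 + 67778 = 158937
1824 + 240 = 2064;  7872 + 2064 = 9936;  25354 + 9936 = 35290;  67778 + 35290 = 103068;  158937 + 103068 = 262005
2064 + 240 = 2304;  9936 + 2304 = 12240;  35290 + 12240 = 47530;  103068 + 47530 = 150598;  262005 + 150598 = 412603
2304 + 240 = 2544;  12240 + 2544 = 14784;  47530 + 14784 = 62314;  150598 + 62314 = 212912;  412603 + 212912 = 625515
2544 + 240 = 2784;  14784 + 2784 = 17568;  62314 + 17568 = 79882;  212912 + 79882 = 292794;  625515 + 292794 = 918309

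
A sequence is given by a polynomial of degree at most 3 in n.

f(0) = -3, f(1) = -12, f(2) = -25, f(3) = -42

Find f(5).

-88

First differences: -9, -13, -17
Second differences: -4, -4
The second differences are constant (-4).
-17 − 4 = -21;  -42 − 21 = -63
-21 − 4 = -25;  -63 − 25 = -88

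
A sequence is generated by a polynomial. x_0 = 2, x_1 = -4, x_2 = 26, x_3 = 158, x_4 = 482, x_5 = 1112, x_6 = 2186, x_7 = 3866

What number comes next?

6338

Δ: -6  30  132  324  630  1074  1680
Δ²: 36  102  192  306  444  606
Δ³: 66  90  114  138  162
Δ⁴: 24  24  24  24
The fourth differences are constant (24).
162 + 24 = 186;  606 + 186 = 792;  1680 + 792 = 2472;  3866 + 2472 = 6338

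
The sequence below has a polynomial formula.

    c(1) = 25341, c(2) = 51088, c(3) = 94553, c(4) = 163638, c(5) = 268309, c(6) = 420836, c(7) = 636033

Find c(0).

25747  43465  69085  104671  152527  215197
17718  25620  35586  47856  62670
7902  9966  12270  14814
2064  2304  2544
240  240
The fifth differences are constant at 240.
Work back: 2064 − 240 = 1824;  7902 − 1824 = 6078;  17718 − 6078 = 11640;  25747 − 11640 = 14107;  25341 − 14107 = 11234

11234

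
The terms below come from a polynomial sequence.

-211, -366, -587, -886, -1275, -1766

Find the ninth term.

-155, -221, -299, -389, -491
-66, -78, -90, -102
-12, -12, -12
Constant third difference = -12, so extend:
-102 − 12 = -114;  -491 − 114 = -605;  -1766 − 605 = -2371
-114 − 12 = -126;  -605 − 126 = -731;  -2371 − 731 = -3102
-126 − 12 = -138;  -731 − 138 = -869;  -3102 − 869 = -3971

-3971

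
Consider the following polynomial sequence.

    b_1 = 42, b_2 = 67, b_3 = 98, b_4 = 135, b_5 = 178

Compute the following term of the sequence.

227

D1: 25  31  37  43
D2: 6  6  6
The second differences are constant (6).
43 + 6 = 49;  178 + 49 = 227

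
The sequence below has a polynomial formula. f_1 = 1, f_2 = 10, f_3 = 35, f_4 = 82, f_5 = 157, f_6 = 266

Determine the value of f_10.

1162

Δ: 9  25  47  75  109
Δ²: 16  22  28  34
Δ³: 6  6  6
Third differences constant at 6.
34 + 6 = 40;  109 + 40 = 149;  266 + 149 = 415
40 + 6 = 46;  149 + 46 = 195;  415 + 195 = 610
46 + 6 = 52;  195 + 52 = 247;  610 + 247 = 857
52 + 6 = 58;  247 + 58 = 305;  857 + 305 = 1162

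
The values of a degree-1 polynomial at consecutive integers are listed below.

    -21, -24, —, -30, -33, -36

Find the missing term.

Using the last 3 terms:
D1: -3, -3
Constant first difference = -3.
Extend backward: -30 + 3 = -27

-27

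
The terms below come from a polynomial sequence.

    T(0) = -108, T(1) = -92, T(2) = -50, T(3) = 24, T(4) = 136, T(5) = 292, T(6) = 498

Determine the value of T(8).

Δ: 16, 42, 74, 112, 156, 206
Δ²: 26, 32, 38, 44, 50
Δ³: 6, 6, 6, 6
Constant third difference = 6, so extend:
50 + 6 = 56;  206 + 56 = 262;  498 + 262 = 760
56 + 6 = 62;  262 + 62 = 324;  760 + 324 = 1084

1084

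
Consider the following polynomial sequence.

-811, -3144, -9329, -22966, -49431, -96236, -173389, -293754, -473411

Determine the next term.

Δ: -2333, -6185, -13637, -26465, -46805, -77153, -120365, -179657
Δ²: -3852, -7452, -12828, -20340, -30348, -43212, -59292
Δ³: -3600, -5376, -7512, -10008, -12864, -16080
Δ⁴: -1776, -2136, -2496, -2856, -3216
Δ⁵: -360, -360, -360, -360
Constant fifth difference = -360, so extend:
-3216 − 360 = -3576;  -16080 − 3576 = -19656;  -59292 − 19656 = -78948;  -179657 − 78948 = -258605;  -473411 − 258605 = -732016

-732016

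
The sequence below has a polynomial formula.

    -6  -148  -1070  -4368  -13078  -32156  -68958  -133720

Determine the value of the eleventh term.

-651406

Δ: -142, -922, -3298, -8710, -19078, -36802, -64762
Δ²: -780, -2376, -5412, -10368, -17724, -27960
Δ³: -1596, -3036, -4956, -7356, -10236
Δ⁴: -1440, -1920, -2400, -2880
Δ⁵: -480, -480, -480
Fifth differences constant at -480.
-2880 − 480 = -3360;  -10236 − 3360 = -13596;  -27960 − 13596 = -41556;  -64762 − 41556 = -106318;  -133720 − 106318 = -240038
-3360 − 480 = -3840;  -13596 − 3840 = -17436;  -41556 − 17436 = -58992;  -106318 − 58992 = -165310;  -240038 − 165310 = -405348
-3840 − 480 = -4320;  -17436 − 4320 = -21756;  -58992 − 21756 = -80748;  -165310 − 80748 = -246058;  -405348 − 246058 = -651406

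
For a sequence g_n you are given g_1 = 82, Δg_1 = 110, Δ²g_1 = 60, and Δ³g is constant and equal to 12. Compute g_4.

604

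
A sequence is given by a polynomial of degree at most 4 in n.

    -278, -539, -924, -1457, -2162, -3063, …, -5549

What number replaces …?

-4184

Using the first 6 terms:
D1: -261  -385  -533  -705  -901
D2: -124  -148  -172  -196
D3: -24  -24  -24
Constant third difference = -24.
Extend forward: -196 − 24 = -220;  -901 − 220 = -1121;  -3063 − 1121 = -4184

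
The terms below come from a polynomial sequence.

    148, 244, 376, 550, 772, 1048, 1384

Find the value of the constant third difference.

6

Δ: 96, 132, 174, 222, 276, 336
Δ²: 36, 42, 48, 54, 60
Δ³: 6, 6, 6, 6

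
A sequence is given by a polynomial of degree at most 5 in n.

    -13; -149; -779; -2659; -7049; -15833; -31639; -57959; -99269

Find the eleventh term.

-250403

D1: -136, -630, -1880, -4390, -8784, -15806, -26320, -41310
D2: -494, -1250, -2510, -4394, -7022, -10514, -14990
D3: -756, -1260, -1884, -2628, -3492, -4476
D4: -504, -624, -744, -864, -984
D5: -120, -120, -120, -120
Constant fifth difference = -120, so extend:
-984 − 120 = -1104;  -4476 − 1104 = -5580;  -14990 − 5580 = -20570;  -41310 − 20570 = -61880;  -99269 − 61880 = -161149
-1104 − 120 = -1224;  -5580 − 1224 = -6804;  -20570 − 6804 = -27374;  -61880 − 27374 = -89254;  -161149 − 89254 = -250403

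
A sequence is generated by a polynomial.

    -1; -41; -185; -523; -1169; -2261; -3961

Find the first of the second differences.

-104

D1: -40, -144, -338, -646, -1092, -1700
D2: -104, -194, -308, -446, -608
D3: -90, -114, -138, -162
D4: -24, -24, -24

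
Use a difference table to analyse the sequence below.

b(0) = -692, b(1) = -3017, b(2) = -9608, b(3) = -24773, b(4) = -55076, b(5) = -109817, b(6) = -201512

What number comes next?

-346373

Δ: -2325, -6591, -15165, -30303, -54741, -91695
Δ²: -4266, -8574, -15138, -24438, -36954
Δ³: -4308, -6564, -9300, -12516
Δ⁴: -2256, -2736, -3216
Δ⁵: -480, -480
Fifth differences constant at -480.
-3216 − 480 = -3696;  -12516 − 3696 = -16212;  -36954 − 16212 = -53166;  -91695 − 53166 = -144861;  -201512 − 144861 = -346373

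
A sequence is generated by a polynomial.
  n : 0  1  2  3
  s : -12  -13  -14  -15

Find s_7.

-19

D1: -1, -1, -1
First differences constant at -1.
-15 − 1 = -16
-16 − 1 = -17
-17 − 1 = -18
-18 − 1 = -19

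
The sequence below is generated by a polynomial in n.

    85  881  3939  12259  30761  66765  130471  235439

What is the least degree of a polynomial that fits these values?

5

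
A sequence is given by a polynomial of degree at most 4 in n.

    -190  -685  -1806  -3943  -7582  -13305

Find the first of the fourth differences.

D1: -495, -1121, -2137, -3639, -5723
D2: -626, -1016, -1502, -2084
D3: -390, -486, -582
D4: -96, -96

-96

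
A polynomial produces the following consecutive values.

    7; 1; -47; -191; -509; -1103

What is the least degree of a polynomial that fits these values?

4

-6, -48, -144, -318, -594
-42, -96, -174, -276
-54, -78, -102
-24, -24
The fourth differences are constant, so the polynomial has degree 4.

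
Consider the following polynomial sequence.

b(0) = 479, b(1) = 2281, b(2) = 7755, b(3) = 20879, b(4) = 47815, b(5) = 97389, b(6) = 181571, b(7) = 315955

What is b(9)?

818705

Δ: 1802, 5474, 13124, 26936, 49574, 84182, 134384
Δ²: 3672, 7650, 13812, 22638, 34608, 50202
Δ³: 3978, 6162, 8826, 11970, 15594
Δ⁴: 2184, 2664, 3144, 3624
Δ⁵: 480, 480, 480
Constant fifth difference = 480, so extend:
3624 + 480 = 4104;  15594 + 4104 = 19698;  50202 + 19698 = 69900;  134384 + 69900 = 204284;  315955 + 204284 = 520239
4104 + 480 = 4584;  19698 + 4584 = 24282;  69900 + 24282 = 94182;  204284 + 94182 = 298466;  520239 + 298466 = 818705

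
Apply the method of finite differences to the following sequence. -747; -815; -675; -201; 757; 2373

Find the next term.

4845

D1: -68 , 140 , 474 , 958 , 1616
D2: 208 , 334 , 484 , 658
D3: 126 , 150 , 174
D4: 24 , 24
The fourth differences are constant (24).
174 + 24 = 198;  658 + 198 = 856;  1616 + 856 = 2472;  2373 + 2472 = 4845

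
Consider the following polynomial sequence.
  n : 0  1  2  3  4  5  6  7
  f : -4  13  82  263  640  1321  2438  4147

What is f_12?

First differences: 17  69  181  377  681  1117  1709
Second differences: 52  112  196  304  436  592
Third differences: 60  84  108  132  156
Fourth differences: 24  24  24  24
The fourth differences are constant (24).
156 + 24 = 180;  592 + 180 = 772;  1709 + 772 = 2481;  4147 + 2481 = 6628
180 + 24 = 204;  772 + 204 = 976;  2481 + 976 = 3457;  6628 + 3457 = 10085
204 + 24 = 228;  976 + 228 = 1204;  3457 + 1204 = 4661;  10085 + 4661 = 14746
228 + 24 = 252;  1204 + 252 = 1456;  4661 + 1456 = 6117;  14746 + 6117 = 20863
252 + 24 = 276;  1456 + 276 = 1732;  6117 + 1732 = 7849;  20863 + 7849 = 28712

28712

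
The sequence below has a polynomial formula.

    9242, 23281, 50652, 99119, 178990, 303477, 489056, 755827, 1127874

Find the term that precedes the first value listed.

2955

Δ: 14039  27371  48467  79871  124487  185579  266771  372047
Δ²: 13332  21096  31404  44616  61092  81192  105276
Δ³: 7764  10308  13212  16476  20100  24084
Δ⁴: 2544  2904  3264  3624  3984
Δ⁵: 360  360  360  360
The fifth differences are constant at 360.
Work back: 2544 − 360 = 2184;  7764 − 2184 = 5580;  13332 − 5580 = 7752;  14039 − 7752 = 6287;  9242 − 6287 = 2955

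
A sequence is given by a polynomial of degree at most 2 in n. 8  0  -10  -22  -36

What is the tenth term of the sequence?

-136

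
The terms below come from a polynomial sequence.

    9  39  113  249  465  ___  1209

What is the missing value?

779

Using the first 5 terms:
Δ: 30  74  136  216
Δ²: 44  62  80
Δ³: 18  18
Constant third difference = 18.
Extend forward: 80 + 18 = 98;  216 + 98 = 314;  465 + 314 = 779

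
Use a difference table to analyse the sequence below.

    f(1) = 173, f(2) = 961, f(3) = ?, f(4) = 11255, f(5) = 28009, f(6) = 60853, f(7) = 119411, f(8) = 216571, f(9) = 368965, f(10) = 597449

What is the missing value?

Using the last 7 terms:
D1: 16754, 32844, 58558, 97160, 152394, 228484
D2: 16090, 25714, 38602, 55234, 76090
D3: 9624, 12888, 16632, 20856
D4: 3264, 3744, 4224
D5: 480, 480
Constant fifth difference = 480.
Extend backward: 3264 − 480 = 2784;  9624 − 2784 = 6840;  16090 − 6840 = 9250;  16754 − 9250 = 7504;  11255 − 7504 = 3751

3751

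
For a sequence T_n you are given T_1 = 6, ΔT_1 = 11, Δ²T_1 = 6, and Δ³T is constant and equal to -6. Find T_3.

34

Build the table forward from the leading diagonal:
D3: -6  -6  -6
D2: 6  0  -6
D1: 11  17  17
T: 6  17  34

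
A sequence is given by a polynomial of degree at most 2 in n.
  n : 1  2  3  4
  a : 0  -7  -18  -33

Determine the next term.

First differences: -7, -11, -15
Second differences: -4, -4
Constant second difference = -4, so extend:
-15 − 4 = -19;  -33 − 19 = -52

-52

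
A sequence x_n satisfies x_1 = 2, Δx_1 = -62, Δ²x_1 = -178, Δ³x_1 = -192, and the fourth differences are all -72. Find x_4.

Build the table forward from the leading diagonal:
Fourth differences: -72, -72, -72, -72
Third differences: -192, -264, -336, -408
Second differences: -178, -370, -634, -970
First differences: -62, -240, -610, -1244
x: 2, -60, -300, -910

-910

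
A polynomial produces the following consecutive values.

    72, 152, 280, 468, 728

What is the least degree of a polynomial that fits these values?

First differences: 80, 128, 188, 260
Second differences: 48, 60, 72
Third differences: 12, 12
The third differences are constant, so the polynomial has degree 3.

3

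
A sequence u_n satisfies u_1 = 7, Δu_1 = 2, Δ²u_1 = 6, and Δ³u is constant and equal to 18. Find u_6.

257

Build the table forward from the leading diagonal:
D3: 18  18  18  18  18  18
D2: 6  24  42  60  78  96
D1: 2  8  32  74  134  212
u: 7  9  17  49  123  257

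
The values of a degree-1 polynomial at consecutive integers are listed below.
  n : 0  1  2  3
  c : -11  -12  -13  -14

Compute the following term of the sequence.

-15

Δ: -1, -1, -1
First differences constant at -1.
-14 − 1 = -15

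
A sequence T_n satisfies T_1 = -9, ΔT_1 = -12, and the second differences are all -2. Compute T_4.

-51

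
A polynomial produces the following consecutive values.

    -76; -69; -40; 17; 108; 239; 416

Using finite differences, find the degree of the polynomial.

D1: 7, 29, 57, 91, 131, 177
D2: 22, 28, 34, 40, 46
D3: 6, 6, 6, 6
The third differences are constant, so the polynomial has degree 3.

3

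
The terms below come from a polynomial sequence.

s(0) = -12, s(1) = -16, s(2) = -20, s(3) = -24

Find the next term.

-28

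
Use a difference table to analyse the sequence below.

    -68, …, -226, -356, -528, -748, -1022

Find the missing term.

-132

Using the last 5 terms:
-130  -172  -220  -274
-42  -48  -54
-6  -6
Constant third difference = -6.
Extend backward: -42 + 6 = -36;  -130 + 36 = -94;  -226 + 94 = -132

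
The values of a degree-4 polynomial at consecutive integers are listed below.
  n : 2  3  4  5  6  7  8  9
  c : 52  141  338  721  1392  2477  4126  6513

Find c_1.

17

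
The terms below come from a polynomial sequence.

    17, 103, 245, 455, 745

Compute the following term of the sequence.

1127

Δ: 86 , 142 , 210 , 290
Δ²: 56 , 68 , 80
Δ³: 12 , 12
Third differences constant at 12.
80 + 12 = 92;  290 + 92 = 382;  745 + 382 = 1127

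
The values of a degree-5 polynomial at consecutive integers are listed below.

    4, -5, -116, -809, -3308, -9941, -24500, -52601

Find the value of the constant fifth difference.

First differences: -9, -111, -693, -2499, -6633, -14559, -28101
Second differences: -102, -582, -1806, -4134, -7926, -13542
Third differences: -480, -1224, -2328, -3792, -5616
Fourth differences: -744, -1104, -1464, -1824
Fifth differences: -360, -360, -360

-360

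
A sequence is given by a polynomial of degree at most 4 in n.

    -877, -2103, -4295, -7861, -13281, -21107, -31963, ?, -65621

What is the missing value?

Using the first 7 terms:
Δ: -1226, -2192, -3566, -5420, -7826, -10856
Δ²: -966, -1374, -1854, -2406, -3030
Δ³: -408, -480, -552, -624
Δ⁴: -72, -72, -72
Constant fourth difference = -72.
Extend forward: -624 − 72 = -696;  -3030 − 696 = -3726;  -10856 − 3726 = -14582;  -31963 − 14582 = -46545

-46545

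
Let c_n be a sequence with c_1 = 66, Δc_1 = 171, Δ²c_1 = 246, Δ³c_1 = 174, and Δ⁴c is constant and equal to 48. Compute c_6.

Build the table forward from the leading diagonal:
D4: 48  48  48  48  48  48
D3: 174  222  270  318  366  414
D2: 246  420  642  912  1230  1596
D1: 171  417  837  1479  2391  3621
c: 66  237  654  1491  2970  5361

5361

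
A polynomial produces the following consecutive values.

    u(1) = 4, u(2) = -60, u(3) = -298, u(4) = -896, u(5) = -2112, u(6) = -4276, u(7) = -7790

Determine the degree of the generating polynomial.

Δ: -64, -238, -598, -1216, -2164, -3514
Δ²: -174, -360, -618, -948, -1350
Δ³: -186, -258, -330, -402
Δ⁴: -72, -72, -72
The fourth differences are constant, so the polynomial has degree 4.

4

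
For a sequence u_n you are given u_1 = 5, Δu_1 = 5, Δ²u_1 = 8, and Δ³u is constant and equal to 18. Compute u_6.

Build the table forward from the leading diagonal:
Δ³: 18  18  18  18  18  18
Δ²: 8  26  44  62  80  98
Δ: 5  13  39  83  145  225
u: 5  10  23  62  145  290

290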